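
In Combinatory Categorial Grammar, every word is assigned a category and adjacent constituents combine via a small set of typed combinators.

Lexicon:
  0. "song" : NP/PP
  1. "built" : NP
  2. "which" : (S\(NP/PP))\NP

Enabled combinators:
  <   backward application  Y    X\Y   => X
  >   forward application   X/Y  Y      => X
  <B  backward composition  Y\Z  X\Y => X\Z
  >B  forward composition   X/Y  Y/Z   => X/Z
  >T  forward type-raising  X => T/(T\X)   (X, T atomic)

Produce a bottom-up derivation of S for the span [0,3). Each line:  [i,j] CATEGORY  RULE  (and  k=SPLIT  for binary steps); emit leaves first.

[0,3] S   <
  [0,1] "song" : NP/PP
  [1,3] S\(NP/PP)   <
    [1,2] "built" : NP
    [2,3] "which" : (S\(NP/PP))\NP

[0,1] NP/PP  lex  "song"
[1,2] NP  lex  "built"
[2,3] (S\(NP/PP))\NP  lex  "which"
[1,3] S\(NP/PP)  <  k=2
[0,3] S  <  k=1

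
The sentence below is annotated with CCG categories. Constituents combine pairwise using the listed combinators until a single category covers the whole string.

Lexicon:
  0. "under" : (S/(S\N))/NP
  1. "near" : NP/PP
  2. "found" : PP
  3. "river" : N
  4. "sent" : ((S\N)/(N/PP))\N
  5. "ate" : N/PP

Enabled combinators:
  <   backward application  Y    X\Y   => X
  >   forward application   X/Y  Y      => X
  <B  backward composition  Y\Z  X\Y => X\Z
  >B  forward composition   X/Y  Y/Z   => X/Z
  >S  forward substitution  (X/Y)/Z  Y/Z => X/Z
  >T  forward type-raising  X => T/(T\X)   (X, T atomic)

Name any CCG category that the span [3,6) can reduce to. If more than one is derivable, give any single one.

[0,6] S   >
  [0,3] S/(S\N)   >
    [0,1] "under" : (S/(S\N))/NP
    [1,3] NP   >
      [1,2] "near" : NP/PP
      [2,3] "found" : PP
  [3,6] S\N   >
    [3,5] (S\N)/(N/PP)   <
      [3,4] "river" : N
      [4,5] "sent" : ((S\N)/(N/PP))\N
    [5,6] "ate" : N/PP

S\N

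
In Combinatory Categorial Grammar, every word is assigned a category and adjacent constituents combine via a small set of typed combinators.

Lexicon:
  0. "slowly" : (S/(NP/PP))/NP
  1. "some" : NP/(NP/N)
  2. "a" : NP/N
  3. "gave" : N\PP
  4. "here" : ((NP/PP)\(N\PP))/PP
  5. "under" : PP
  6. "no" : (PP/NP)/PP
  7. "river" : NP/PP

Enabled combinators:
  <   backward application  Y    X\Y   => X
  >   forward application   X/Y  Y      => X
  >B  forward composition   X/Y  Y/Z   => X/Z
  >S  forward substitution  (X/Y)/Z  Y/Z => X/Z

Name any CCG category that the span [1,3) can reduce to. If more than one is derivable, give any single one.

[0,8] S   >
  [0,3] S/(NP/PP)   >
    [0,1] "slowly" : (S/(NP/PP))/NP
    [1,3] NP   >
      [1,2] "some" : NP/(NP/N)
      [2,3] "a" : NP/N
  [3,8] NP/PP   >B
    [3,6] NP/PP   <
      [3,4] "gave" : N\PP
      [4,6] (NP/PP)\(N\PP)   >
        [4,5] "here" : ((NP/PP)\(N\PP))/PP
        [5,6] "under" : PP
    [6,8] PP/PP   >S
      [6,7] "no" : (PP/NP)/PP
      [7,8] "river" : NP/PP

NP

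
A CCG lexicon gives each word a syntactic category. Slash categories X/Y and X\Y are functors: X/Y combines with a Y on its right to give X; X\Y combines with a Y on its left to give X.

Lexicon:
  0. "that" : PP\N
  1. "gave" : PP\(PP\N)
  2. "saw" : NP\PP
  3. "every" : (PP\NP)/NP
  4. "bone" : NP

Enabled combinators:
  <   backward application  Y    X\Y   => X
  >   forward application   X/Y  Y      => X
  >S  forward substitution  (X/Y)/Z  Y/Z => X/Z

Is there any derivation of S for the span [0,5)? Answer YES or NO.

NO

PP\N PP\(PP\N) NP\PP (PP\NP)/NP NP
CKY chart[0,5] = {PP}; S ∉ chart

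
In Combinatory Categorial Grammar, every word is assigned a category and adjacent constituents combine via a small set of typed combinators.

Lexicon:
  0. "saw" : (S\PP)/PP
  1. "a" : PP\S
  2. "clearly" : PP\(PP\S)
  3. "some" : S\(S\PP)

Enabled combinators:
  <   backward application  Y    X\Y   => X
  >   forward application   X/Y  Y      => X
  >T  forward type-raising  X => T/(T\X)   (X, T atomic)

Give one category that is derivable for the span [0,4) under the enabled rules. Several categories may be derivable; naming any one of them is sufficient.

S

[0,4] S   <
  [0,3] S\PP   >
    [0,1] "saw" : (S\PP)/PP
    [1,3] PP   <
      [1,2] "a" : PP\S
      [2,3] "clearly" : PP\(PP\S)
  [3,4] "some" : S\(S\PP)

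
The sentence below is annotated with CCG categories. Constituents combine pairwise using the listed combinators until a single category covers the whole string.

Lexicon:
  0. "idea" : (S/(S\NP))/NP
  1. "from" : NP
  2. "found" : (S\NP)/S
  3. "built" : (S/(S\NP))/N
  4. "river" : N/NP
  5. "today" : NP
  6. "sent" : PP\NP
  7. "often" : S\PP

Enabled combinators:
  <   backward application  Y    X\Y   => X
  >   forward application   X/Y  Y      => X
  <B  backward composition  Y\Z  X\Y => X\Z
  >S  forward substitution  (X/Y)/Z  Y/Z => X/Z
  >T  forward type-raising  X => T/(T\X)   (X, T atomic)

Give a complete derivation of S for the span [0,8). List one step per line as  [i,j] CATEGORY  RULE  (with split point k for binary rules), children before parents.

[0,1] (S/(S\NP))/NP  lex  "idea"
[1,2] NP  lex  "from"
[0,2] S/(S\NP)  >  k=1
[2,3] (S\NP)/S  lex  "found"
[3,4] (S/(S\NP))/N  lex  "built"
[4,5] N/NP  lex  "river"
[5,6] NP  lex  "today"
[4,6] N  >  k=5
[3,6] S/(S\NP)  >  k=4
[6,7] PP\NP  lex  "sent"
[7,8] S\PP  lex  "often"
[6,8] S\NP  <B  k=7
[3,8] S  >  k=6
[2,8] S\NP  >  k=3
[0,8] S  >  k=2

[0,8] S   >
  [0,2] S/(S\NP)   >
    [0,1] "idea" : (S/(S\NP))/NP
    [1,2] "from" : NP
  [2,8] S\NP   >
    [2,3] "found" : (S\NP)/S
    [3,8] S   >
      [3,6] S/(S\NP)   >
        [3,4] "built" : (S/(S\NP))/N
        [4,6] N   >
          [4,5] "river" : N/NP
          [5,6] "today" : NP
      [6,8] S\NP   <B
        [6,7] "sent" : PP\NP
        [7,8] "often" : S\PP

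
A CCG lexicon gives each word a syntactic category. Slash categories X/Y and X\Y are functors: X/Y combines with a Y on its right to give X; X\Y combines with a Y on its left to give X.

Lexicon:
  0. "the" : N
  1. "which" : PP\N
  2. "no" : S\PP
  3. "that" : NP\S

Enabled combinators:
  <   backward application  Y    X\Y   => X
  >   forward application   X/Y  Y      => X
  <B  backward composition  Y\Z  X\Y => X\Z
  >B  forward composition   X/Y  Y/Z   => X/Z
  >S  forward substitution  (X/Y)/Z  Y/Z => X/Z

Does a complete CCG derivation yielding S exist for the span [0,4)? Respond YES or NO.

NO

N PP\N S\PP NP\S
CKY chart[0,4] = {NP}; S ∉ chart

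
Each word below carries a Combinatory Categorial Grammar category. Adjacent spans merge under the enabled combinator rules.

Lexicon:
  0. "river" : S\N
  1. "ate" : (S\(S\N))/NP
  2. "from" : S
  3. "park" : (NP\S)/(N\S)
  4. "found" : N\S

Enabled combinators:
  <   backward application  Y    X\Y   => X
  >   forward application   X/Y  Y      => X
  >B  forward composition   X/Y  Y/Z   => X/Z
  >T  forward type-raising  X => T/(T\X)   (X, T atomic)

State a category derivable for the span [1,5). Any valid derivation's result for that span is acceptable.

[0,5] S   <
  [0,1] "river" : S\N
  [1,5] S\(S\N)   >
    [1,2] "ate" : (S\(S\N))/NP
    [2,5] NP   >
      [2,3] NP/(NP\S)   >T
        [2,3] "from" : S
      [3,5] NP\S   >
        [3,4] "park" : (NP\S)/(N\S)
        [4,5] "found" : N\S

S\(S\N)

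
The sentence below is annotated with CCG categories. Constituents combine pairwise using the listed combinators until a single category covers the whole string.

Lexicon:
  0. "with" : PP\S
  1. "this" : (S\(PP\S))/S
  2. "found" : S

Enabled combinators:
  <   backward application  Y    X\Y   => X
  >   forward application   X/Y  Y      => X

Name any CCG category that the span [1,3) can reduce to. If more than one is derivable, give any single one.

[0,3] S   <
  [0,1] "with" : PP\S
  [1,3] S\(PP\S)   >
    [1,2] "this" : (S\(PP\S))/S
    [2,3] "found" : S

S\(PP\S)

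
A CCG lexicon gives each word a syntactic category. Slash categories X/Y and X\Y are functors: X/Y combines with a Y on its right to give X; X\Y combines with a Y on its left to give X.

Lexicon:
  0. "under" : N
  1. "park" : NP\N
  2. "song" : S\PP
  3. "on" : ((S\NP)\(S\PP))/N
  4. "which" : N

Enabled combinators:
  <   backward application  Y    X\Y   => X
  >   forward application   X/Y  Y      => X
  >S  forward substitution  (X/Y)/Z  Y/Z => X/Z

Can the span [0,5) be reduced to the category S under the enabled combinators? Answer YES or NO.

YES

[0,5] S   <
  [0,2] NP   <
    [0,1] "under" : N
    [1,2] "park" : NP\N
  [2,5] S\NP   <
    [2,3] "song" : S\PP
    [3,5] (S\NP)\(S\PP)   >
      [3,4] "on" : ((S\NP)\(S\PP))/N
      [4,5] "which" : N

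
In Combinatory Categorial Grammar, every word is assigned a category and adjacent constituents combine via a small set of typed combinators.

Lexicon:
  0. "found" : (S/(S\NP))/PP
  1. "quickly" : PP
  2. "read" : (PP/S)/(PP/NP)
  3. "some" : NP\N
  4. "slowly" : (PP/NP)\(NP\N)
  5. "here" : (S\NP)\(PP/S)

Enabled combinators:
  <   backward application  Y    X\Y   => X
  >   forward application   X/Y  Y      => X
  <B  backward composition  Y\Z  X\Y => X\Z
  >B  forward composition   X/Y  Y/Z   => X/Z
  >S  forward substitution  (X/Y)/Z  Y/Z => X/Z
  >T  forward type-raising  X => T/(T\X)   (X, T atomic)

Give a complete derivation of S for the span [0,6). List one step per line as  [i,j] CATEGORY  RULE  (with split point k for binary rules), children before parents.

[0,6] S   >
  [0,2] S/(S\NP)   >
    [0,1] "found" : (S/(S\NP))/PP
    [1,2] "quickly" : PP
  [2,6] S\NP   <
    [2,5] PP/S   >
      [2,3] "read" : (PP/S)/(PP/NP)
      [3,5] PP/NP   <
        [3,4] "some" : NP\N
        [4,5] "slowly" : (PP/NP)\(NP\N)
    [5,6] "here" : (S\NP)\(PP/S)

[0,1] (S/(S\NP))/PP  lex  "found"
[1,2] PP  lex  "quickly"
[0,2] S/(S\NP)  >  k=1
[2,3] (PP/S)/(PP/NP)  lex  "read"
[3,4] NP\N  lex  "some"
[4,5] (PP/NP)\(NP\N)  lex  "slowly"
[3,5] PP/NP  <  k=4
[2,5] PP/S  >  k=3
[5,6] (S\NP)\(PP/S)  lex  "here"
[2,6] S\NP  <  k=5
[0,6] S  >  k=2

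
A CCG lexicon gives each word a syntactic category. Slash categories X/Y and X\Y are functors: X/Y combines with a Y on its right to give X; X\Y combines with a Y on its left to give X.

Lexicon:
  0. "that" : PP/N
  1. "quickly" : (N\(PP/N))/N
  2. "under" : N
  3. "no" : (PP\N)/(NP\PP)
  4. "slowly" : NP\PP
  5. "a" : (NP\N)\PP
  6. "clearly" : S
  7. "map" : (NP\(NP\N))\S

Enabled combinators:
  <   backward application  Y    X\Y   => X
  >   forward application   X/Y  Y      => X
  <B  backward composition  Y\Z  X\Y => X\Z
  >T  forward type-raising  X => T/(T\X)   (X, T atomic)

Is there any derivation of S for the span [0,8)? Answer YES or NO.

NO

PP/N (N\(PP/N))/N N (PP\N)/(NP\PP) NP\PP (NP\N)\PP S (NP\(NP\N))\S
CKY chart[0,8] = {N/(N\NP), NP, NP/(NP\NP), PP/(PP\NP), S/(S\NP)}; S ∉ chart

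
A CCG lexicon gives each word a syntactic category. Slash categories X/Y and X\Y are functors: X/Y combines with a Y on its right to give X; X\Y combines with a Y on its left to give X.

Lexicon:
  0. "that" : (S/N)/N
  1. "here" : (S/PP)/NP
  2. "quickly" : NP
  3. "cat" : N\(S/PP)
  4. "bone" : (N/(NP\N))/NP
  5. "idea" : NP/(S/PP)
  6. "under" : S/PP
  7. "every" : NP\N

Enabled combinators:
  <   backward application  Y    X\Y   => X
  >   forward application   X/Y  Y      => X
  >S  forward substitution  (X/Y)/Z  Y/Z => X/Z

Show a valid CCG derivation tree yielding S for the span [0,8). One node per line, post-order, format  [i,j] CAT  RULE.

[0,8] S   >
  [0,4] S/N   >
    [0,1] "that" : (S/N)/N
    [1,4] N   <
      [1,3] S/PP   >
        [1,2] "here" : (S/PP)/NP
        [2,3] "quickly" : NP
      [3,4] "cat" : N\(S/PP)
  [4,8] N   >
    [4,7] N/(NP\N)   >
      [4,5] "bone" : (N/(NP\N))/NP
      [5,7] NP   >
        [5,6] "idea" : NP/(S/PP)
        [6,7] "under" : S/PP
    [7,8] "every" : NP\N

[0,1] (S/N)/N  lex  "that"
[1,2] (S/PP)/NP  lex  "here"
[2,3] NP  lex  "quickly"
[1,3] S/PP  >  k=2
[3,4] N\(S/PP)  lex  "cat"
[1,4] N  <  k=3
[0,4] S/N  >  k=1
[4,5] (N/(NP\N))/NP  lex  "bone"
[5,6] NP/(S/PP)  lex  "idea"
[6,7] S/PP  lex  "under"
[5,7] NP  >  k=6
[4,7] N/(NP\N)  >  k=5
[7,8] NP\N  lex  "every"
[4,8] N  >  k=7
[0,8] S  >  k=4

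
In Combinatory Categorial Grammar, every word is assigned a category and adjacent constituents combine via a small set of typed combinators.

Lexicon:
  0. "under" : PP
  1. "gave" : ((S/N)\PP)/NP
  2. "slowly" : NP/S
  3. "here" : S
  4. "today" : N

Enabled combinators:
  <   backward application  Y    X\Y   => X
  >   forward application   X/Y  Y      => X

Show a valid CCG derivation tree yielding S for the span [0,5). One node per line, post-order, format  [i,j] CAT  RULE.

[0,5] S   >
  [0,4] S/N   <
    [0,1] "under" : PP
    [1,4] (S/N)\PP   >
      [1,2] "gave" : ((S/N)\PP)/NP
      [2,4] NP   >
        [2,3] "slowly" : NP/S
        [3,4] "here" : S
  [4,5] "today" : N

[0,1] PP  lex  "under"
[1,2] ((S/N)\PP)/NP  lex  "gave"
[2,3] NP/S  lex  "slowly"
[3,4] S  lex  "here"
[2,4] NP  >  k=3
[1,4] (S/N)\PP  >  k=2
[0,4] S/N  <  k=1
[4,5] N  lex  "today"
[0,5] S  >  k=4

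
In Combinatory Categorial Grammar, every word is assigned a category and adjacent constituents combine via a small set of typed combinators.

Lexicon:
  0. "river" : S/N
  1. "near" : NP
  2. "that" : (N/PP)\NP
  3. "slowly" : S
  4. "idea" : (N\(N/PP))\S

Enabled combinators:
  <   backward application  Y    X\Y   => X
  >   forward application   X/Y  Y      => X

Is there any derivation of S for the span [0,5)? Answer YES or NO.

YES

[0,5] S   >
  [0,1] "river" : S/N
  [1,5] N   <
    [1,3] N/PP   <
      [1,2] "near" : NP
      [2,3] "that" : (N/PP)\NP
    [3,5] N\(N/PP)   <
      [3,4] "slowly" : S
      [4,5] "idea" : (N\(N/PP))\S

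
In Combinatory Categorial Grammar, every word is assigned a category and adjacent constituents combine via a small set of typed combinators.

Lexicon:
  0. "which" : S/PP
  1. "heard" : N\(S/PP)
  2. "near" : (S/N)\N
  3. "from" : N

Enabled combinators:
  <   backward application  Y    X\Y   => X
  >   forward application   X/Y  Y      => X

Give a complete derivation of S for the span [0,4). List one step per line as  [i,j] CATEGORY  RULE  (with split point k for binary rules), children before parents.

[0,1] S/PP  lex  "which"
[1,2] N\(S/PP)  lex  "heard"
[0,2] N  <  k=1
[2,3] (S/N)\N  lex  "near"
[0,3] S/N  <  k=2
[3,4] N  lex  "from"
[0,4] S  >  k=3

[0,4] S   >
  [0,3] S/N   <
    [0,2] N   <
      [0,1] "which" : S/PP
      [1,2] "heard" : N\(S/PP)
    [2,3] "near" : (S/N)\N
  [3,4] "from" : N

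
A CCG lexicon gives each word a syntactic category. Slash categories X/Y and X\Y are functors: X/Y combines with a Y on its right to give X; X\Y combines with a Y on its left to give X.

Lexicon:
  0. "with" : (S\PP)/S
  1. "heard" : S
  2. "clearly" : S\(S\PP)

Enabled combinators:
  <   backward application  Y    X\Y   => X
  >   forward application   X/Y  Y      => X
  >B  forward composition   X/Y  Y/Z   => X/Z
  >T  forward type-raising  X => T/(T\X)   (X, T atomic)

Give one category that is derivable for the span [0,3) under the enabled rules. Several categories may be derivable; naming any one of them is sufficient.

S

[0,3] S   <
  [0,2] S\PP   >
    [0,1] "with" : (S\PP)/S
    [1,2] "heard" : S
  [2,3] "clearly" : S\(S\PP)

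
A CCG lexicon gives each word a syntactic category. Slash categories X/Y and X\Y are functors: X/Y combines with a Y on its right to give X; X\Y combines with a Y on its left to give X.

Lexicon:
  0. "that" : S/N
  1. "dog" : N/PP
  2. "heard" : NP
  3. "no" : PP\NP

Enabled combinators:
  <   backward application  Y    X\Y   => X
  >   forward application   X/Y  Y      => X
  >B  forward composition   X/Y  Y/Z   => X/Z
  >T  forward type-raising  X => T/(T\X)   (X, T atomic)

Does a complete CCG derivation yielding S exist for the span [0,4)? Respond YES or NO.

[0,4] S   >
  [0,1] "that" : S/N
  [1,4] N   >
    [1,2] "dog" : N/PP
    [2,4] PP   <
      [2,3] "heard" : NP
      [3,4] "no" : PP\NP

YES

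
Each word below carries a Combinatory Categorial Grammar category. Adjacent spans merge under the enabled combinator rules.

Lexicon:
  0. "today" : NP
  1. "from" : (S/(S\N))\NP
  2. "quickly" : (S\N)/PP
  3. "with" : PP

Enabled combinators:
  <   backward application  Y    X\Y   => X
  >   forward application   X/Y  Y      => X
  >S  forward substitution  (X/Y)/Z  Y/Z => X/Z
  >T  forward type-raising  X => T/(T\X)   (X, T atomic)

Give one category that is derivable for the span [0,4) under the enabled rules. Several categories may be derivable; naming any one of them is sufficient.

S

[0,4] S   >
  [0,2] S/(S\N)   <
    [0,1] "today" : NP
    [1,2] "from" : (S/(S\N))\NP
  [2,4] S\N   >
    [2,3] "quickly" : (S\N)/PP
    [3,4] "with" : PP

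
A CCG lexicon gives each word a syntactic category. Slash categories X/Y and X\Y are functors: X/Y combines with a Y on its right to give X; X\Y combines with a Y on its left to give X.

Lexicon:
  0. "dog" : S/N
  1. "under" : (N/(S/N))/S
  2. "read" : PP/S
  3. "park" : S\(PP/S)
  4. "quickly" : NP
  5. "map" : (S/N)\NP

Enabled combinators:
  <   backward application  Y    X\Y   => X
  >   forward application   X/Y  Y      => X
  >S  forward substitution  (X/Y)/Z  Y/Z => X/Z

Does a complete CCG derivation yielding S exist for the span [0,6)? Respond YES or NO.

YES

[0,6] S   >
  [0,1] "dog" : S/N
  [1,6] N   >
    [1,4] N/(S/N)   >
      [1,2] "under" : (N/(S/N))/S
      [2,4] S   <
        [2,3] "read" : PP/S
        [3,4] "park" : S\(PP/S)
    [4,6] S/N   <
      [4,5] "quickly" : NP
      [5,6] "map" : (S/N)\NP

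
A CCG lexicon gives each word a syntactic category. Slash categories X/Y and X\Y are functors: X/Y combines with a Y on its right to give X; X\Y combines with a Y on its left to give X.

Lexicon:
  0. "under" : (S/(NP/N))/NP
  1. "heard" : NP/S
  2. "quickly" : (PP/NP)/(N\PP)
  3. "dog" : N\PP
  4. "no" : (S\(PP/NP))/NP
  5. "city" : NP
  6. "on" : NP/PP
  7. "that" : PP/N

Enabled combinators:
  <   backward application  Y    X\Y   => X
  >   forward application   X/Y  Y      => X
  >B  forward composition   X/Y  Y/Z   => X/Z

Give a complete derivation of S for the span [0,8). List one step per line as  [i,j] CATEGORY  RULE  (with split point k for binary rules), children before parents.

[0,8] S   >
  [0,6] S/(NP/N)   >
    [0,1] "under" : (S/(NP/N))/NP
    [1,6] NP   >
      [1,2] "heard" : NP/S
      [2,6] S   <
        [2,4] PP/NP   >
          [2,3] "quickly" : (PP/NP)/(N\PP)
          [3,4] "dog" : N\PP
        [4,6] S\(PP/NP)   >
          [4,5] "no" : (S\(PP/NP))/NP
          [5,6] "city" : NP
  [6,8] NP/N   >B
    [6,7] "on" : NP/PP
    [7,8] "that" : PP/N

[0,1] (S/(NP/N))/NP  lex  "under"
[1,2] NP/S  lex  "heard"
[2,3] (PP/NP)/(N\PP)  lex  "quickly"
[3,4] N\PP  lex  "dog"
[2,4] PP/NP  >  k=3
[4,5] (S\(PP/NP))/NP  lex  "no"
[5,6] NP  lex  "city"
[4,6] S\(PP/NP)  >  k=5
[2,6] S  <  k=4
[1,6] NP  >  k=2
[0,6] S/(NP/N)  >  k=1
[6,7] NP/PP  lex  "on"
[7,8] PP/N  lex  "that"
[6,8] NP/N  >B  k=7
[0,8] S  >  k=6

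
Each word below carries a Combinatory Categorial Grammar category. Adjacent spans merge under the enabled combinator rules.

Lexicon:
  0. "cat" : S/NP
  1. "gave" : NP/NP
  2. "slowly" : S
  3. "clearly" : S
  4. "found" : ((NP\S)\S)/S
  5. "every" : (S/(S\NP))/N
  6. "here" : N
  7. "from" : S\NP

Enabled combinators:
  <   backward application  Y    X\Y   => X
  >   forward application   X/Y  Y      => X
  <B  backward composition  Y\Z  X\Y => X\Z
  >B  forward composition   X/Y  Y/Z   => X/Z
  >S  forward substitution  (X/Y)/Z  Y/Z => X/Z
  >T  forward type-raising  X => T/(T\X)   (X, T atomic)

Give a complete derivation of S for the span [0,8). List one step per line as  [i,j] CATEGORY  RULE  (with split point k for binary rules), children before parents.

[0,8] S   >
  [0,2] S/NP   >B
    [0,1] "cat" : S/NP
    [1,2] "gave" : NP/NP
  [2,8] NP   <
    [2,3] "slowly" : S
    [3,8] NP\S   <
      [3,4] "clearly" : S
      [4,8] (NP\S)\S   >
        [4,5] "found" : ((NP\S)\S)/S
        [5,8] S   >
          [5,7] S/(S\NP)   >
            [5,6] "every" : (S/(S\NP))/N
            [6,7] "here" : N
          [7,8] "from" : S\NP

[0,1] S/NP  lex  "cat"
[1,2] NP/NP  lex  "gave"
[0,2] S/NP  >B  k=1
[2,3] S  lex  "slowly"
[3,4] S  lex  "clearly"
[4,5] ((NP\S)\S)/S  lex  "found"
[5,6] (S/(S\NP))/N  lex  "every"
[6,7] N  lex  "here"
[5,7] S/(S\NP)  >  k=6
[7,8] S\NP  lex  "from"
[5,8] S  >  k=7
[4,8] (NP\S)\S  >  k=5
[3,8] NP\S  <  k=4
[2,8] NP  <  k=3
[0,8] S  >  k=2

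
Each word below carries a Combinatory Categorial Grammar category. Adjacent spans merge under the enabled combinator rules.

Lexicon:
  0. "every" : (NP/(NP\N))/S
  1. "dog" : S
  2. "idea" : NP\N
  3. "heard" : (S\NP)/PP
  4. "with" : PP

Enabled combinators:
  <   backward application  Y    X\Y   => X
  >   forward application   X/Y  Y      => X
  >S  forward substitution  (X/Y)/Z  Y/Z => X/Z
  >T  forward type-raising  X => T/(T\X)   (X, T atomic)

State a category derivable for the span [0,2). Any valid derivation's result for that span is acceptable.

[0,5] S   <
  [0,3] NP   >
    [0,2] NP/(NP\N)   >
      [0,1] "every" : (NP/(NP\N))/S
      [1,2] "dog" : S
    [2,3] "idea" : NP\N
  [3,5] S\NP   >
    [3,4] "heard" : (S\NP)/PP
    [4,5] "with" : PP

NP/(NP\N)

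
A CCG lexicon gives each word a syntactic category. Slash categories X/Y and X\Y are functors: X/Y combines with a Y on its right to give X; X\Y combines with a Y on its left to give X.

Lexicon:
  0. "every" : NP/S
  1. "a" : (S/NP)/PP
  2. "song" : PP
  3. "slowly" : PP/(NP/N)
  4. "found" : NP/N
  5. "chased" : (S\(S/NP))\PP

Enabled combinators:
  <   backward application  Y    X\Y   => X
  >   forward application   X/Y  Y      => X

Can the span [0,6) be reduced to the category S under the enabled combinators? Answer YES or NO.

NP/S (S/NP)/PP PP PP/(NP/N) NP/N (S\(S/NP))\PP
CKY chart[0,6] = {NP}; S ∉ chart

NO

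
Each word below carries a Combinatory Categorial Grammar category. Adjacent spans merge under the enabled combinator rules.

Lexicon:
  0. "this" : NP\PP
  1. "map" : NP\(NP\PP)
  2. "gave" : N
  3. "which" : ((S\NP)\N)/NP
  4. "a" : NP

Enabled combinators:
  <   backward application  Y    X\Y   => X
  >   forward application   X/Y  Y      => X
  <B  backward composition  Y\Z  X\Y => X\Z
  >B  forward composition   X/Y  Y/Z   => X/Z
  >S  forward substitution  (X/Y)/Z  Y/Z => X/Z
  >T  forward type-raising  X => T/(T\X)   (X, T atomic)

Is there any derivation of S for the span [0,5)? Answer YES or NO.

[0,5] S   <
  [0,2] NP   <
    [0,1] "this" : NP\PP
    [1,2] "map" : NP\(NP\PP)
  [2,5] S\NP   <
    [2,3] "gave" : N
    [3,5] (S\NP)\N   >
      [3,4] "which" : ((S\NP)\N)/NP
      [4,5] "a" : NP

YES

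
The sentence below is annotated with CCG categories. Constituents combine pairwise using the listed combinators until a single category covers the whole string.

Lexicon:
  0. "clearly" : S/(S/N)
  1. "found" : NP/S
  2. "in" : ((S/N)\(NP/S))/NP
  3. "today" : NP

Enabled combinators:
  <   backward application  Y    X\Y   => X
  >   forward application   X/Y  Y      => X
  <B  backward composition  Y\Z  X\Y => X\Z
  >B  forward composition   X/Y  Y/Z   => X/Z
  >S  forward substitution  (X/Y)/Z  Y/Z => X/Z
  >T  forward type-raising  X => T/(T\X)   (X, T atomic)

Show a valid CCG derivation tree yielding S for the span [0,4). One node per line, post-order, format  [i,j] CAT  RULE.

[0,4] S   >
  [0,1] "clearly" : S/(S/N)
  [1,4] S/N   <
    [1,2] "found" : NP/S
    [2,4] (S/N)\(NP/S)   >
      [2,3] "in" : ((S/N)\(NP/S))/NP
      [3,4] "today" : NP

[0,1] S/(S/N)  lex  "clearly"
[1,2] NP/S  lex  "found"
[2,3] ((S/N)\(NP/S))/NP  lex  "in"
[3,4] NP  lex  "today"
[2,4] (S/N)\(NP/S)  >  k=3
[1,4] S/N  <  k=2
[0,4] S  >  k=1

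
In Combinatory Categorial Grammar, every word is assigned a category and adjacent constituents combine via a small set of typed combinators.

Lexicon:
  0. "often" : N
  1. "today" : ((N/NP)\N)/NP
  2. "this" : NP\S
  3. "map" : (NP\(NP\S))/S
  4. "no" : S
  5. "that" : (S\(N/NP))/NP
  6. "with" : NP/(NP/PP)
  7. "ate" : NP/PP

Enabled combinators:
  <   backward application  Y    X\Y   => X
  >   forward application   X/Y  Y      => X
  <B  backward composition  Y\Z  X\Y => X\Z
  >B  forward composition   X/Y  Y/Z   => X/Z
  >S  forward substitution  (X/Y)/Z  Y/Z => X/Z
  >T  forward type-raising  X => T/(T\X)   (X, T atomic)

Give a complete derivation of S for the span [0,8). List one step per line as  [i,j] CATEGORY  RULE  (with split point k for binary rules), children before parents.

[0,8] S   >
  [0,1] S/(S\N)   >T
    [0,1] "often" : N
  [1,8] S\N   <B
    [1,5] (N/NP)\N   >
      [1,2] "today" : ((N/NP)\N)/NP
      [2,5] NP   <
        [2,3] "this" : NP\S
        [3,5] NP\(NP\S)   >
          [3,4] "map" : (NP\(NP\S))/S
          [4,5] "no" : S
    [5,8] S\(N/NP)   >
      [5,6] "that" : (S\(N/NP))/NP
      [6,8] NP   >
        [6,7] "with" : NP/(NP/PP)
        [7,8] "ate" : NP/PP

[0,1] N  lex  "often"
[0,1] S/(S\N)  >T
[1,2] ((N/NP)\N)/NP  lex  "today"
[2,3] NP\S  lex  "this"
[3,4] (NP\(NP\S))/S  lex  "map"
[4,5] S  lex  "no"
[3,5] NP\(NP\S)  >  k=4
[2,5] NP  <  k=3
[1,5] (N/NP)\N  >  k=2
[5,6] (S\(N/NP))/NP  lex  "that"
[6,7] NP/(NP/PP)  lex  "with"
[7,8] NP/PP  lex  "ate"
[6,8] NP  >  k=7
[5,8] S\(N/NP)  >  k=6
[1,8] S\N  <B  k=5
[0,8] S  >  k=1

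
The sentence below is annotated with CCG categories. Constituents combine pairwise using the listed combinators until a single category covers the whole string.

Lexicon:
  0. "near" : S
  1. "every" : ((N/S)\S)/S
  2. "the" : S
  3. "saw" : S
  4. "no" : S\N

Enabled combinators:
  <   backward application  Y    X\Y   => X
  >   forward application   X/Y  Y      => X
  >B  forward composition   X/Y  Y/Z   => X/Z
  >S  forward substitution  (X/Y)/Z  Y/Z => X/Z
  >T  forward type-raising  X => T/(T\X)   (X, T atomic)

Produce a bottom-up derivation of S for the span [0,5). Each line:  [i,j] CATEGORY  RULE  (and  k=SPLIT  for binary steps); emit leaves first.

[0,5] S   <
  [0,4] N   >
    [0,3] N/S   <
      [0,1] "near" : S
      [1,3] (N/S)\S   >
        [1,2] "every" : ((N/S)\S)/S
        [2,3] "the" : S
    [3,4] "saw" : S
  [4,5] "no" : S\N

[0,1] S  lex  "near"
[1,2] ((N/S)\S)/S  lex  "every"
[2,3] S  lex  "the"
[1,3] (N/S)\S  >  k=2
[0,3] N/S  <  k=1
[3,4] S  lex  "saw"
[0,4] N  >  k=3
[4,5] S\N  lex  "no"
[0,5] S  <  k=4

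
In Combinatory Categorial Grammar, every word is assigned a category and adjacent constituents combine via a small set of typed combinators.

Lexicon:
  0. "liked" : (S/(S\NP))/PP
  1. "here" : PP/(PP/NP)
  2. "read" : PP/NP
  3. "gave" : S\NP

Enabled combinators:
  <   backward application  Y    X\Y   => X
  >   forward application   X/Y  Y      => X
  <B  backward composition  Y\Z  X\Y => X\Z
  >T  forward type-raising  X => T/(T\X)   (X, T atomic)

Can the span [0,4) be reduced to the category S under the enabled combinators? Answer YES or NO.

YES

[0,4] S   >
  [0,3] S/(S\NP)   >
    [0,1] "liked" : (S/(S\NP))/PP
    [1,3] PP   >
      [1,2] "here" : PP/(PP/NP)
      [2,3] "read" : PP/NP
  [3,4] "gave" : S\NP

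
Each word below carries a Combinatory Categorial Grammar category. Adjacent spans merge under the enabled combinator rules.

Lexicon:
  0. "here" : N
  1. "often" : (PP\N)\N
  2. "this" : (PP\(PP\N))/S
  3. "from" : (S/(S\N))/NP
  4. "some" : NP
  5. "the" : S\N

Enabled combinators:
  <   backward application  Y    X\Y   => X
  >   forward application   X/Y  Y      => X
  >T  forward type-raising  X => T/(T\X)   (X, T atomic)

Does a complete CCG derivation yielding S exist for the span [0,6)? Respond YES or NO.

N (PP\N)\N (PP\(PP\N))/S (S/(S\N))/NP NP S\N
CKY chart[0,6] = {N/(N\PP), NP/(NP\PP), PP, PP/(PP\PP), S/(S\PP)}; S ∉ chart

NO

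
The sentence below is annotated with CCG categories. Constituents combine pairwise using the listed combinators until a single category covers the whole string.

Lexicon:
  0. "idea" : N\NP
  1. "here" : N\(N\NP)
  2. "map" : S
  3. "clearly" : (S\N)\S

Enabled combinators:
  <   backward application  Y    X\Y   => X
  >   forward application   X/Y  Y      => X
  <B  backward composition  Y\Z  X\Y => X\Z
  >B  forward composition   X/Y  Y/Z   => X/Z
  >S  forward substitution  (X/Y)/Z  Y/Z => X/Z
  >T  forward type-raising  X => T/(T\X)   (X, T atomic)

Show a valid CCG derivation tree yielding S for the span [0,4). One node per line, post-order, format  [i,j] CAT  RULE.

[0,1] N\NP  lex  "idea"
[1,2] N\(N\NP)  lex  "here"
[0,2] N  <  k=1
[2,3] S  lex  "map"
[3,4] (S\N)\S  lex  "clearly"
[2,4] S\N  <  k=3
[0,4] S  <  k=2

[0,4] S   <
  [0,2] N   <
    [0,1] "idea" : N\NP
    [1,2] "here" : N\(N\NP)
  [2,4] S\N   <
    [2,3] "map" : S
    [3,4] "clearly" : (S\N)\S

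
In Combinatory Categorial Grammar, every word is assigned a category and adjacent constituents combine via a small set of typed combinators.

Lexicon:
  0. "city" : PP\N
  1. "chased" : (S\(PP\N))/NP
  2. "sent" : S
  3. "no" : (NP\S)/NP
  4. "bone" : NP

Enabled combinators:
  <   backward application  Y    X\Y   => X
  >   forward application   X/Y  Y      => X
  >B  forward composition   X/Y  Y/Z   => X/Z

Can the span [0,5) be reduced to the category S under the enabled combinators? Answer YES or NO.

YES

[0,5] S   <
  [0,1] "city" : PP\N
  [1,5] S\(PP\N)   >
    [1,2] "chased" : (S\(PP\N))/NP
    [2,5] NP   <
      [2,3] "sent" : S
      [3,5] NP\S   >
        [3,4] "no" : (NP\S)/NP
        [4,5] "bone" : NP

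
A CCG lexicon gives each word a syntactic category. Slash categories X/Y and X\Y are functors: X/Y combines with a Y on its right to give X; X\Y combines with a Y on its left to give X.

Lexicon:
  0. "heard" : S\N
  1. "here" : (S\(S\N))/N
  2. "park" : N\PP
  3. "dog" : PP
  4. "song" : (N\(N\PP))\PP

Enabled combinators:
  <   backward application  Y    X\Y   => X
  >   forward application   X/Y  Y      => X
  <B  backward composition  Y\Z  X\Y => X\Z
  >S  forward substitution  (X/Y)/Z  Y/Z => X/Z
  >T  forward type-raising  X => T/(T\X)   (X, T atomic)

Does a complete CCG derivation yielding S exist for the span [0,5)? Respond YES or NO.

[0,5] S   <
  [0,1] "heard" : S\N
  [1,5] S\(S\N)   >
    [1,2] "here" : (S\(S\N))/N
    [2,5] N   <
      [2,3] "park" : N\PP
      [3,5] N\(N\PP)   <
        [3,4] "dog" : PP
        [4,5] "song" : (N\(N\PP))\PP

YES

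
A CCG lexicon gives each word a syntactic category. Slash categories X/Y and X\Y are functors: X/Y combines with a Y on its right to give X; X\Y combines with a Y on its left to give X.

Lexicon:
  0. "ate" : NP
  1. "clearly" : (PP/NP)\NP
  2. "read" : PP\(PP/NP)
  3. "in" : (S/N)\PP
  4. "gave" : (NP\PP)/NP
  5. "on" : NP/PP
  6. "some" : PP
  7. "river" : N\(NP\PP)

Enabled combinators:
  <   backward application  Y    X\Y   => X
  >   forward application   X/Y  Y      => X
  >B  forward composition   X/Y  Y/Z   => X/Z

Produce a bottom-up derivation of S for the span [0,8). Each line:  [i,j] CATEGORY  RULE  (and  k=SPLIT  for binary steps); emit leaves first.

[0,1] NP  lex  "ate"
[1,2] (PP/NP)\NP  lex  "clearly"
[0,2] PP/NP  <  k=1
[2,3] PP\(PP/NP)  lex  "read"
[0,3] PP  <  k=2
[3,4] (S/N)\PP  lex  "in"
[0,4] S/N  <  k=3
[4,5] (NP\PP)/NP  lex  "gave"
[5,6] NP/PP  lex  "on"
[6,7] PP  lex  "some"
[5,7] NP  >  k=6
[4,7] NP\PP  >  k=5
[7,8] N\(NP\PP)  lex  "river"
[4,8] N  <  k=7
[0,8] S  >  k=4

[0,8] S   >
  [0,4] S/N   <
    [0,3] PP   <
      [0,2] PP/NP   <
        [0,1] "ate" : NP
        [1,2] "clearly" : (PP/NP)\NP
      [2,3] "read" : PP\(PP/NP)
    [3,4] "in" : (S/N)\PP
  [4,8] N   <
    [4,7] NP\PP   >
      [4,5] "gave" : (NP\PP)/NP
      [5,7] NP   >
        [5,6] "on" : NP/PP
        [6,7] "some" : PP
    [7,8] "river" : N\(NP\PP)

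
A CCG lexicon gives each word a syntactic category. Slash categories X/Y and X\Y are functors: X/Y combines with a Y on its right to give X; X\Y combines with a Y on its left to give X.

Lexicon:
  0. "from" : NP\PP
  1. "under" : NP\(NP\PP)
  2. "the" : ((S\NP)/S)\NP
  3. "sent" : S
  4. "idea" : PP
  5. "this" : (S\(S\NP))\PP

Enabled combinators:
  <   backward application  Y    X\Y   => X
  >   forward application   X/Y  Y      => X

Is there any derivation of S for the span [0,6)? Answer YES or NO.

[0,6] S   <
  [0,4] S\NP   >
    [0,3] (S\NP)/S   <
      [0,2] NP   <
        [0,1] "from" : NP\PP
        [1,2] "under" : NP\(NP\PP)
      [2,3] "the" : ((S\NP)/S)\NP
    [3,4] "sent" : S
  [4,6] S\(S\NP)   <
    [4,5] "idea" : PP
    [5,6] "this" : (S\(S\NP))\PP

YES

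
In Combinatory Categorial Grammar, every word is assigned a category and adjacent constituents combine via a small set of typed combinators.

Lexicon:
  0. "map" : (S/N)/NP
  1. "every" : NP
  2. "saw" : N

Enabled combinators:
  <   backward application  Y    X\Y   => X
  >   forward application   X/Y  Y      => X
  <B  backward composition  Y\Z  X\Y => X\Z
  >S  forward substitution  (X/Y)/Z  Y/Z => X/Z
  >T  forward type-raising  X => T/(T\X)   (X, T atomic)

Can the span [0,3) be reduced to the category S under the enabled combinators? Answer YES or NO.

[0,3] S   >
  [0,2] S/N   >
    [0,1] "map" : (S/N)/NP
    [1,2] "every" : NP
  [2,3] "saw" : N

YES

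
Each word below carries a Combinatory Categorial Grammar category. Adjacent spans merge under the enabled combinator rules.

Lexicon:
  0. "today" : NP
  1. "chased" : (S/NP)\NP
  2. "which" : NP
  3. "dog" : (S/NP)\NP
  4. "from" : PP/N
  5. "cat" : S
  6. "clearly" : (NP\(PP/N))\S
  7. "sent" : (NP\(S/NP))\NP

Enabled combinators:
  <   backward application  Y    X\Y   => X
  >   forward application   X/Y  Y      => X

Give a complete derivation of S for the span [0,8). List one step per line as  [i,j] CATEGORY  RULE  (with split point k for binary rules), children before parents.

[0,8] S   >
  [0,2] S/NP   <
    [0,1] "today" : NP
    [1,2] "chased" : (S/NP)\NP
  [2,8] NP   <
    [2,4] S/NP   <
      [2,3] "which" : NP
      [3,4] "dog" : (S/NP)\NP
    [4,8] NP\(S/NP)   <
      [4,7] NP   <
        [4,5] "from" : PP/N
        [5,7] NP\(PP/N)   <
          [5,6] "cat" : S
          [6,7] "clearly" : (NP\(PP/N))\S
      [7,8] "sent" : (NP\(S/NP))\NP

[0,1] NP  lex  "today"
[1,2] (S/NP)\NP  lex  "chased"
[0,2] S/NP  <  k=1
[2,3] NP  lex  "which"
[3,4] (S/NP)\NP  lex  "dog"
[2,4] S/NP  <  k=3
[4,5] PP/N  lex  "from"
[5,6] S  lex  "cat"
[6,7] (NP\(PP/N))\S  lex  "clearly"
[5,7] NP\(PP/N)  <  k=6
[4,7] NP  <  k=5
[7,8] (NP\(S/NP))\NP  lex  "sent"
[4,8] NP\(S/NP)  <  k=7
[2,8] NP  <  k=4
[0,8] S  >  k=2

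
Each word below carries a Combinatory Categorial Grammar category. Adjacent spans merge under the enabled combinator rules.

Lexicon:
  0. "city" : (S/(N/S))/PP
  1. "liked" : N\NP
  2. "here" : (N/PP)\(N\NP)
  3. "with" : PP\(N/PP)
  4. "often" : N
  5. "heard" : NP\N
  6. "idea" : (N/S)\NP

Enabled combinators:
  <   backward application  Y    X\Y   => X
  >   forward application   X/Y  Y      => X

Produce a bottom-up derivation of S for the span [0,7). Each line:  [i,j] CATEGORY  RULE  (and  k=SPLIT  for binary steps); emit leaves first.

[0,1] (S/(N/S))/PP  lex  "city"
[1,2] N\NP  lex  "liked"
[2,3] (N/PP)\(N\NP)  lex  "here"
[1,3] N/PP  <  k=2
[3,4] PP\(N/PP)  lex  "with"
[1,4] PP  <  k=3
[0,4] S/(N/S)  >  k=1
[4,5] N  lex  "often"
[5,6] NP\N  lex  "heard"
[4,6] NP  <  k=5
[6,7] (N/S)\NP  lex  "idea"
[4,7] N/S  <  k=6
[0,7] S  >  k=4

[0,7] S   >
  [0,4] S/(N/S)   >
    [0,1] "city" : (S/(N/S))/PP
    [1,4] PP   <
      [1,3] N/PP   <
        [1,2] "liked" : N\NP
        [2,3] "here" : (N/PP)\(N\NP)
      [3,4] "with" : PP\(N/PP)
  [4,7] N/S   <
    [4,6] NP   <
      [4,5] "often" : N
      [5,6] "heard" : NP\N
    [6,7] "idea" : (N/S)\NP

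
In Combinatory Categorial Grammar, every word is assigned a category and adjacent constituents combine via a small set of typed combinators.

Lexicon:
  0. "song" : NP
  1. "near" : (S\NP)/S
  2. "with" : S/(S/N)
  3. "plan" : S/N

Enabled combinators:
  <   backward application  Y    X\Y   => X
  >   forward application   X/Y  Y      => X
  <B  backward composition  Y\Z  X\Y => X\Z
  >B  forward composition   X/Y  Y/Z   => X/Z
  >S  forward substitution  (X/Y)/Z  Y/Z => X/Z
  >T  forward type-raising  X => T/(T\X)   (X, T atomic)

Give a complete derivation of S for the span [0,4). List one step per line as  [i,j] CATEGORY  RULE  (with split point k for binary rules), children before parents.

[0,1] NP  lex  "song"
[0,1] S/(S\NP)  >T
[1,2] (S\NP)/S  lex  "near"
[2,3] S/(S/N)  lex  "with"
[3,4] S/N  lex  "plan"
[2,4] S  >  k=3
[1,4] S\NP  >  k=2
[0,4] S  >  k=1

[0,4] S   >
  [0,1] S/(S\NP)   >T
    [0,1] "song" : NP
  [1,4] S\NP   >
    [1,2] "near" : (S\NP)/S
    [2,4] S   >
      [2,3] "with" : S/(S/N)
      [3,4] "plan" : S/N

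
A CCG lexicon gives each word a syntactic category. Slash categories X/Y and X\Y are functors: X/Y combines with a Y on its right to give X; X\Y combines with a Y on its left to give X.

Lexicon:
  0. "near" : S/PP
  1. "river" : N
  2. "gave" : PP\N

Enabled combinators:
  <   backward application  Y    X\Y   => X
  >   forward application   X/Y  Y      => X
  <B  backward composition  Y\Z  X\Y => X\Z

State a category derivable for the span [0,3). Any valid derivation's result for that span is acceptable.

[0,3] S   >
  [0,1] "near" : S/PP
  [1,3] PP   <
    [1,2] "river" : N
    [2,3] "gave" : PP\N

S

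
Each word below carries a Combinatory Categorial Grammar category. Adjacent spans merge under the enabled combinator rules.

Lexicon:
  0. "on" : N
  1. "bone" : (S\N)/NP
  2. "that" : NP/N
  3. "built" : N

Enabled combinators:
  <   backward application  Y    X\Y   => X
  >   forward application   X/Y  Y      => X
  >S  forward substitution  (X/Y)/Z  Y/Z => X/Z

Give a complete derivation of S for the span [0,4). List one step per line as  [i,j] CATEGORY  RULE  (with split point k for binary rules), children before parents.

[0,1] N  lex  "on"
[1,2] (S\N)/NP  lex  "bone"
[2,3] NP/N  lex  "that"
[3,4] N  lex  "built"
[2,4] NP  >  k=3
[1,4] S\N  >  k=2
[0,4] S  <  k=1

[0,4] S   <
  [0,1] "on" : N
  [1,4] S\N   >
    [1,2] "bone" : (S\N)/NP
    [2,4] NP   >
      [2,3] "that" : NP/N
      [3,4] "built" : N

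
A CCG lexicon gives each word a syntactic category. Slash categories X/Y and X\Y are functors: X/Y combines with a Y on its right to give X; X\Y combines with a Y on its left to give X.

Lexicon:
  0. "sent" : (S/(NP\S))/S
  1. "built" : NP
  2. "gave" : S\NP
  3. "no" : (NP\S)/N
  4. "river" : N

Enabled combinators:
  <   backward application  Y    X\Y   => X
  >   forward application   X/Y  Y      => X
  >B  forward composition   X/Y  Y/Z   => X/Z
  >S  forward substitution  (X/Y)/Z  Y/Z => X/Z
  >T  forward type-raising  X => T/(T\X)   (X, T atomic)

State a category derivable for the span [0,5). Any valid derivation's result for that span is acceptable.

S

[0,5] S   >
  [0,3] S/(NP\S)   >
    [0,1] "sent" : (S/(NP\S))/S
    [1,3] S   >
      [1,2] S/(S\NP)   >T
        [1,2] "built" : NP
      [2,3] "gave" : S\NP
  [3,5] NP\S   >
    [3,4] "no" : (NP\S)/N
    [4,5] "river" : N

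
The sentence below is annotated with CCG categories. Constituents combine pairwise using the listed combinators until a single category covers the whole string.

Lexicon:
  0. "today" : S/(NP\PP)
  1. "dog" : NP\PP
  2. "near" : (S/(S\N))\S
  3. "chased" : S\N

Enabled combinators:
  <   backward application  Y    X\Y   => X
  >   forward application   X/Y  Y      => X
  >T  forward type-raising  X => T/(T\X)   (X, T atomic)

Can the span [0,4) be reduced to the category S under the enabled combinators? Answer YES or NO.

YES

[0,4] S   >
  [0,3] S/(S\N)   <
    [0,2] S   >
      [0,1] "today" : S/(NP\PP)
      [1,2] "dog" : NP\PP
    [2,3] "near" : (S/(S\N))\S
  [3,4] "chased" : S\N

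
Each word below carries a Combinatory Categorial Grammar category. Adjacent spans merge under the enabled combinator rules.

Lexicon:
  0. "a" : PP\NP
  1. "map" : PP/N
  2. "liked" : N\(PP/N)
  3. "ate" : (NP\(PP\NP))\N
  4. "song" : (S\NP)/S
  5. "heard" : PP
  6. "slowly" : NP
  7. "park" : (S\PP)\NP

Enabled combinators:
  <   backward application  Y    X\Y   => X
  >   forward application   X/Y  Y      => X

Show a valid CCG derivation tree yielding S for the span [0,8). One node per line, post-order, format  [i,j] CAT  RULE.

[0,1] PP\NP  lex  "a"
[1,2] PP/N  lex  "map"
[2,3] N\(PP/N)  lex  "liked"
[1,3] N  <  k=2
[3,4] (NP\(PP\NP))\N  lex  "ate"
[1,4] NP\(PP\NP)  <  k=3
[0,4] NP  <  k=1
[4,5] (S\NP)/S  lex  "song"
[5,6] PP  lex  "heard"
[6,7] NP  lex  "slowly"
[7,8] (S\PP)\NP  lex  "park"
[6,8] S\PP  <  k=7
[5,8] S  <  k=6
[4,8] S\NP  >  k=5
[0,8] S  <  k=4

[0,8] S   <
  [0,4] NP   <
    [0,1] "a" : PP\NP
    [1,4] NP\(PP\NP)   <
      [1,3] N   <
        [1,2] "map" : PP/N
        [2,3] "liked" : N\(PP/N)
      [3,4] "ate" : (NP\(PP\NP))\N
  [4,8] S\NP   >
    [4,5] "song" : (S\NP)/S
    [5,8] S   <
      [5,6] "heard" : PP
      [6,8] S\PP   <
        [6,7] "slowly" : NP
        [7,8] "park" : (S\PP)\NP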